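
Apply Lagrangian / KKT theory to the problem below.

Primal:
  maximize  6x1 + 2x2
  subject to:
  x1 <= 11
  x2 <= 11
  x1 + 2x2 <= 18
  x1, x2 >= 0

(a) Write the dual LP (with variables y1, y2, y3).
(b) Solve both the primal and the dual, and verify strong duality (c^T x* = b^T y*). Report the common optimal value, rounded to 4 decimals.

The standard primal-dual pair for 'max c^T x s.t. A x <= b, x >= 0' is:
  Dual:  min b^T y  s.t.  A^T y >= c,  y >= 0.

So the dual LP is:
  minimize  11y1 + 11y2 + 18y3
  subject to:
    y1 + y3 >= 6
    y2 + 2y3 >= 2
    y1, y2, y3 >= 0

Solving the primal: x* = (11, 3.5).
  primal value c^T x* = 73.
Solving the dual: y* = (5, 0, 1).
  dual value b^T y* = 73.
Strong duality: c^T x* = b^T y*. Confirmed.

73


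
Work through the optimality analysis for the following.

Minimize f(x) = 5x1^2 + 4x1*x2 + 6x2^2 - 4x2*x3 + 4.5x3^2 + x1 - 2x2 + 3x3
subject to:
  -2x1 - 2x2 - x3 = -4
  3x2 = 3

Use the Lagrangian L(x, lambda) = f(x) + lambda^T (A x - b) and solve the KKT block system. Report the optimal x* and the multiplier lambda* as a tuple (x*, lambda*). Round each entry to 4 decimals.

Form the Lagrangian:
  L(x, lambda) = (1/2) x^T Q x + c^T x + lambda^T (A x - b)
Stationarity (grad_x L = 0): Q x + c + A^T lambda = 0.
Primal feasibility: A x = b.

This gives the KKT block system:
  [ Q   A^T ] [ x     ]   [-c ]
  [ A    0  ] [ lambda ] = [ b ]

Solving the linear system:
  x*      = (0.6304, 1, 0.7391)
  lambda* = (5.6522, 0.5797)
  f(x*)   = 10.8587

x* = (0.6304, 1, 0.7391), lambda* = (5.6522, 0.5797)


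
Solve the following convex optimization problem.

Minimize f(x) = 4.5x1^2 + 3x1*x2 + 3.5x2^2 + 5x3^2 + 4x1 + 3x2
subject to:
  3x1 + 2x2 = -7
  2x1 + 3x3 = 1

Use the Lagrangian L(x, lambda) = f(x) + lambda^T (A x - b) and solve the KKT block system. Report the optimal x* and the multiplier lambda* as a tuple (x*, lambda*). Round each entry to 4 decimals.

Form the Lagrangian:
  L(x, lambda) = (1/2) x^T Q x + c^T x + lambda^T (A x - b)
Stationarity (grad_x L = 0): Q x + c + A^T lambda = 0.
Primal feasibility: A x = b.

This gives the KKT block system:
  [ Q   A^T ] [ x     ]   [-c ]
  [ A    0  ] [ lambda ] = [ b ]

Solving the linear system:
  x*      = (-1.1651, -1.7524, 1.11)
  lambda* = (6.381, -3.7001)
  f(x*)   = 19.2249

x* = (-1.1651, -1.7524, 1.11), lambda* = (6.381, -3.7001)


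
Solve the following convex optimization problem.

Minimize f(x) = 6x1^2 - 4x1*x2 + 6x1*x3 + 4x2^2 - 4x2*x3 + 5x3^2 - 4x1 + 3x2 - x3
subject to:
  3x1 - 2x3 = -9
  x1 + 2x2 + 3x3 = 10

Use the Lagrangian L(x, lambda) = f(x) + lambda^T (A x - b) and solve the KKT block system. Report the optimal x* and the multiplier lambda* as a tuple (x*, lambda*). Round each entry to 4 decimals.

Form the Lagrangian:
  L(x, lambda) = (1/2) x^T Q x + c^T x + lambda^T (A x - b)
Stationarity (grad_x L = 0): Q x + c + A^T lambda = 0.
Primal feasibility: A x = b.

This gives the KKT block system:
  [ Q   A^T ] [ x     ]   [-c ]
  [ A    0  ] [ lambda ] = [ b ]

Solving the linear system:
  x*      = (-1.1086, 1.2987, 2.8371)
  lambda* = (2.9048, -3.2381)
  f(x*)   = 32.0087

x* = (-1.1086, 1.2987, 2.8371), lambda* = (2.9048, -3.2381)


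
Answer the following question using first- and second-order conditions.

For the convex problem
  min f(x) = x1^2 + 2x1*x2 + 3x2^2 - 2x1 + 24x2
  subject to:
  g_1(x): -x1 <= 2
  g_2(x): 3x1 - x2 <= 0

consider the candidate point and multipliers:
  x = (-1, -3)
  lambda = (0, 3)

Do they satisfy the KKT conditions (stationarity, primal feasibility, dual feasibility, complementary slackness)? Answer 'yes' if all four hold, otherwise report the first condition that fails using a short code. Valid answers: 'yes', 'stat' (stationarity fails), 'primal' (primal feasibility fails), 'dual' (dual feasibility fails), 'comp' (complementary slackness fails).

Gradient of f: grad f(x) = Q x + c = (-10, 4)
Constraint values g_i(x) = a_i^T x - b_i:
  g_1((-1, -3)) = -1
  g_2((-1, -3)) = 0
Stationarity residual: grad f(x) + sum_i lambda_i a_i = (-1, 1)
  -> stationarity FAILS
Primal feasibility (all g_i <= 0): OK
Dual feasibility (all lambda_i >= 0): OK
Complementary slackness (lambda_i * g_i(x) = 0 for all i): OK

Verdict: the first failing condition is stationarity -> stat.

stat


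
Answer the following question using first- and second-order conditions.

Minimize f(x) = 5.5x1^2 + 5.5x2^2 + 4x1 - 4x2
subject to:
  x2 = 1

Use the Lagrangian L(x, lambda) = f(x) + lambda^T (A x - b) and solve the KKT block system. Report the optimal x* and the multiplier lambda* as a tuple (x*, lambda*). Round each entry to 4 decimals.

Form the Lagrangian:
  L(x, lambda) = (1/2) x^T Q x + c^T x + lambda^T (A x - b)
Stationarity (grad_x L = 0): Q x + c + A^T lambda = 0.
Primal feasibility: A x = b.

This gives the KKT block system:
  [ Q   A^T ] [ x     ]   [-c ]
  [ A    0  ] [ lambda ] = [ b ]

Solving the linear system:
  x*      = (-0.3636, 1)
  lambda* = (-7)
  f(x*)   = 0.7727

x* = (-0.3636, 1), lambda* = (-7)


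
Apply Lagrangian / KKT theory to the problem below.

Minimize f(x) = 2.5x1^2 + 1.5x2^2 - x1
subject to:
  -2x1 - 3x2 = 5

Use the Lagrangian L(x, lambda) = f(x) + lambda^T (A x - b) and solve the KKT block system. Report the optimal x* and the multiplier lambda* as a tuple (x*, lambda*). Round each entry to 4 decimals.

Form the Lagrangian:
  L(x, lambda) = (1/2) x^T Q x + c^T x + lambda^T (A x - b)
Stationarity (grad_x L = 0): Q x + c + A^T lambda = 0.
Primal feasibility: A x = b.

This gives the KKT block system:
  [ Q   A^T ] [ x     ]   [-c ]
  [ A    0  ] [ lambda ] = [ b ]

Solving the linear system:
  x*      = (-0.3684, -1.4211)
  lambda* = (-1.4211)
  f(x*)   = 3.7368

x* = (-0.3684, -1.4211), lambda* = (-1.4211)


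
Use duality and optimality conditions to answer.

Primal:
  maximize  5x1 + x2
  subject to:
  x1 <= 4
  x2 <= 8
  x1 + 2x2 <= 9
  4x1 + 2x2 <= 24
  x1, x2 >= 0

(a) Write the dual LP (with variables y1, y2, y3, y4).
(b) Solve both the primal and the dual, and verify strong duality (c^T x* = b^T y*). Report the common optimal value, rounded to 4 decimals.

The standard primal-dual pair for 'max c^T x s.t. A x <= b, x >= 0' is:
  Dual:  min b^T y  s.t.  A^T y >= c,  y >= 0.

So the dual LP is:
  minimize  4y1 + 8y2 + 9y3 + 24y4
  subject to:
    y1 + y3 + 4y4 >= 5
    y2 + 2y3 + 2y4 >= 1
    y1, y2, y3, y4 >= 0

Solving the primal: x* = (4, 2.5).
  primal value c^T x* = 22.5.
Solving the dual: y* = (4.5, 0, 0.5, 0).
  dual value b^T y* = 22.5.
Strong duality: c^T x* = b^T y*. Confirmed.

22.5


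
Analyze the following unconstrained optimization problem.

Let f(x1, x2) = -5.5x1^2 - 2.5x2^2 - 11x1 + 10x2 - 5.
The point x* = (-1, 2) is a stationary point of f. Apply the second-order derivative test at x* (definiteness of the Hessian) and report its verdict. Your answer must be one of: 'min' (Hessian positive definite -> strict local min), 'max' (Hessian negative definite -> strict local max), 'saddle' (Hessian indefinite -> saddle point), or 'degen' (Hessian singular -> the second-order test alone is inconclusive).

Compute the Hessian H = grad^2 f:
  H = [[-11, 0], [0, -5]]
Verify stationarity: grad f(x*) = H x* + g = (0, 0).
Eigenvalues of H: -11, -5.
Both eigenvalues < 0, so H is negative definite -> x* is a strict local max.

max


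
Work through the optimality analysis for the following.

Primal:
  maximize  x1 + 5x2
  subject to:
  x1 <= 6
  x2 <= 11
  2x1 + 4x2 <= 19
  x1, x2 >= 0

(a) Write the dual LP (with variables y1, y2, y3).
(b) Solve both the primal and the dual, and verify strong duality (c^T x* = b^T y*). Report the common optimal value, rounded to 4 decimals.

The standard primal-dual pair for 'max c^T x s.t. A x <= b, x >= 0' is:
  Dual:  min b^T y  s.t.  A^T y >= c,  y >= 0.

So the dual LP is:
  minimize  6y1 + 11y2 + 19y3
  subject to:
    y1 + 2y3 >= 1
    y2 + 4y3 >= 5
    y1, y2, y3 >= 0

Solving the primal: x* = (0, 4.75).
  primal value c^T x* = 23.75.
Solving the dual: y* = (0, 0, 1.25).
  dual value b^T y* = 23.75.
Strong duality: c^T x* = b^T y*. Confirmed.

23.75


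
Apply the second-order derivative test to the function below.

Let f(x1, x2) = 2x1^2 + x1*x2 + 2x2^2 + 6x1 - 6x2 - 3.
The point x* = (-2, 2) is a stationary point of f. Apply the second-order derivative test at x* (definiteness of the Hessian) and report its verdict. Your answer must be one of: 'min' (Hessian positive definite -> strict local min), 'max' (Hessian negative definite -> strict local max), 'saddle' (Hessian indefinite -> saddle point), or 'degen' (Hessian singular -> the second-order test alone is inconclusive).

Compute the Hessian H = grad^2 f:
  H = [[4, 1], [1, 4]]
Verify stationarity: grad f(x*) = H x* + g = (0, 0).
Eigenvalues of H: 3, 5.
Both eigenvalues > 0, so H is positive definite -> x* is a strict local min.

min


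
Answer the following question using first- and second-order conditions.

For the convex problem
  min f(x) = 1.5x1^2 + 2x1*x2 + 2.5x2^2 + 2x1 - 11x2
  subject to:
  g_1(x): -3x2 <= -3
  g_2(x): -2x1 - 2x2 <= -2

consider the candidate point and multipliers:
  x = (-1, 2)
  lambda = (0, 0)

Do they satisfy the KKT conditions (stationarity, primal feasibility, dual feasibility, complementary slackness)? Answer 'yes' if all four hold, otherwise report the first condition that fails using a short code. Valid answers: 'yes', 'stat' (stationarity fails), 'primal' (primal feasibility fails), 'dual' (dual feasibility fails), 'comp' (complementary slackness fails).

Gradient of f: grad f(x) = Q x + c = (3, -3)
Constraint values g_i(x) = a_i^T x - b_i:
  g_1((-1, 2)) = -3
  g_2((-1, 2)) = 0
Stationarity residual: grad f(x) + sum_i lambda_i a_i = (3, -3)
  -> stationarity FAILS
Primal feasibility (all g_i <= 0): OK
Dual feasibility (all lambda_i >= 0): OK
Complementary slackness (lambda_i * g_i(x) = 0 for all i): OK

Verdict: the first failing condition is stationarity -> stat.

stat


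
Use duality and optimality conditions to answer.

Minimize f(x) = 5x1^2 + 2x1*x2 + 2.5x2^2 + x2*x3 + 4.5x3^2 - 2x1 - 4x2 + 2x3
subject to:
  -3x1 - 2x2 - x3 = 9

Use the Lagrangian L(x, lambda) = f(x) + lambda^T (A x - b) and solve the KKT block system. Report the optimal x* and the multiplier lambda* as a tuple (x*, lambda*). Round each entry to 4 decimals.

Form the Lagrangian:
  L(x, lambda) = (1/2) x^T Q x + c^T x + lambda^T (A x - b)
Stationarity (grad_x L = 0): Q x + c + A^T lambda = 0.
Primal feasibility: A x = b.

This gives the KKT block system:
  [ Q   A^T ] [ x     ]   [-c ]
  [ A    0  ] [ lambda ] = [ b ]

Solving the linear system:
  x*      = (-1.81, -1.3262, -0.9176)
  lambda* = (-7.5842)
  f(x*)   = 37.6738

x* = (-1.81, -1.3262, -0.9176), lambda* = (-7.5842)


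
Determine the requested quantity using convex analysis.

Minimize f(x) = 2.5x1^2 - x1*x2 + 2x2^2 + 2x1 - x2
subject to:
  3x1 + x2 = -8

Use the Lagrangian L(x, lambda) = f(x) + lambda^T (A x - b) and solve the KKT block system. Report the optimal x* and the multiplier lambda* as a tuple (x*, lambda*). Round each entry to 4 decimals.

Form the Lagrangian:
  L(x, lambda) = (1/2) x^T Q x + c^T x + lambda^T (A x - b)
Stationarity (grad_x L = 0): Q x + c + A^T lambda = 0.
Primal feasibility: A x = b.

This gives the KKT block system:
  [ Q   A^T ] [ x     ]   [-c ]
  [ A    0  ] [ lambda ] = [ b ]

Solving the linear system:
  x*      = (-2.3191, -1.0426)
  lambda* = (2.8511)
  f(x*)   = 9.6064

x* = (-2.3191, -1.0426), lambda* = (2.8511)


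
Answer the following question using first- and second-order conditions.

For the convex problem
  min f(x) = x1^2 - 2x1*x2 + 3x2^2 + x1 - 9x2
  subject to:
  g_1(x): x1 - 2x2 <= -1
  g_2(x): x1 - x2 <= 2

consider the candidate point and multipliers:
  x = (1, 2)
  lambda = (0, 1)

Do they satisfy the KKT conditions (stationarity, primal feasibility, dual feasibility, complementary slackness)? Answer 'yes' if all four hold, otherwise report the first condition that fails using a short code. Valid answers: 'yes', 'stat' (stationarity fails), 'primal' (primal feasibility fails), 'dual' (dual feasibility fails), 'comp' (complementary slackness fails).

Gradient of f: grad f(x) = Q x + c = (-1, 1)
Constraint values g_i(x) = a_i^T x - b_i:
  g_1((1, 2)) = -2
  g_2((1, 2)) = -3
Stationarity residual: grad f(x) + sum_i lambda_i a_i = (0, 0)
  -> stationarity OK
Primal feasibility (all g_i <= 0): OK
Dual feasibility (all lambda_i >= 0): OK
Complementary slackness (lambda_i * g_i(x) = 0 for all i): FAILS

Verdict: the first failing condition is complementary_slackness -> comp.

comp


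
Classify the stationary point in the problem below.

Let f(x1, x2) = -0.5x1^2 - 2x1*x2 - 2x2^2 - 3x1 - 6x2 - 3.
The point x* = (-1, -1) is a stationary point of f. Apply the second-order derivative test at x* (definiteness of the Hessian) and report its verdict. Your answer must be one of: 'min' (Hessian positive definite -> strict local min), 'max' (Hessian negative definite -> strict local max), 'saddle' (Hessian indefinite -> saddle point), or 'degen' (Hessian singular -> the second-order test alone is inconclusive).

Compute the Hessian H = grad^2 f:
  H = [[-1, -2], [-2, -4]]
Verify stationarity: grad f(x*) = H x* + g = (0, 0).
Eigenvalues of H: -5, 0.
H has a zero eigenvalue (singular; negative semidefinite but not definite), so H is neither positive definite, negative definite, nor indefinite. The second-order test alone is inconclusive -> degen.
(Indeed, f is constant along the null direction of H through x*, so x* is not a strict local extremum.)

degen


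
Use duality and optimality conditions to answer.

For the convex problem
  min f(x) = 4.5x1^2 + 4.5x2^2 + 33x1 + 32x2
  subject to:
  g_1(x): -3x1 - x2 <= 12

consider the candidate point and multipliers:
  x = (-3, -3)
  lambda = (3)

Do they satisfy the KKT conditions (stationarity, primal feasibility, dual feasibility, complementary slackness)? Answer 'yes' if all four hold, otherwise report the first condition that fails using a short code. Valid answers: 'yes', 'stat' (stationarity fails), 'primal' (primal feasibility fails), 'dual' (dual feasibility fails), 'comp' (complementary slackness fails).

Gradient of f: grad f(x) = Q x + c = (6, 5)
Constraint values g_i(x) = a_i^T x - b_i:
  g_1((-3, -3)) = 0
Stationarity residual: grad f(x) + sum_i lambda_i a_i = (-3, 2)
  -> stationarity FAILS
Primal feasibility (all g_i <= 0): OK
Dual feasibility (all lambda_i >= 0): OK
Complementary slackness (lambda_i * g_i(x) = 0 for all i): OK

Verdict: the first failing condition is stationarity -> stat.

stat


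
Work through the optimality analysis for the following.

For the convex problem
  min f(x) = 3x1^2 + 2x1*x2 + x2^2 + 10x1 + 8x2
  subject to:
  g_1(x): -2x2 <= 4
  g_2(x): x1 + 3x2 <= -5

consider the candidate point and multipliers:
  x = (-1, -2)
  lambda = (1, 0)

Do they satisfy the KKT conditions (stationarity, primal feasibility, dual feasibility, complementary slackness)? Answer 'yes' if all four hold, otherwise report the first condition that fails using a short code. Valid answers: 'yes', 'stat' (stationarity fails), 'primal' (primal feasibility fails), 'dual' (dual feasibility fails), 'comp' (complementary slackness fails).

Gradient of f: grad f(x) = Q x + c = (0, 2)
Constraint values g_i(x) = a_i^T x - b_i:
  g_1((-1, -2)) = 0
  g_2((-1, -2)) = -2
Stationarity residual: grad f(x) + sum_i lambda_i a_i = (0, 0)
  -> stationarity OK
Primal feasibility (all g_i <= 0): OK
Dual feasibility (all lambda_i >= 0): OK
Complementary slackness (lambda_i * g_i(x) = 0 for all i): OK

Verdict: yes, KKT holds.

yes


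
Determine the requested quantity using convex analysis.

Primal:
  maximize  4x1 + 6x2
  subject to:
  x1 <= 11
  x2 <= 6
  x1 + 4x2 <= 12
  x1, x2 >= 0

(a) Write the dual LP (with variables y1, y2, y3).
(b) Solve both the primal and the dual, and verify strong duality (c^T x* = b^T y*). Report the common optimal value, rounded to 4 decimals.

The standard primal-dual pair for 'max c^T x s.t. A x <= b, x >= 0' is:
  Dual:  min b^T y  s.t.  A^T y >= c,  y >= 0.

So the dual LP is:
  minimize  11y1 + 6y2 + 12y3
  subject to:
    y1 + y3 >= 4
    y2 + 4y3 >= 6
    y1, y2, y3 >= 0

Solving the primal: x* = (11, 0.25).
  primal value c^T x* = 45.5.
Solving the dual: y* = (2.5, 0, 1.5).
  dual value b^T y* = 45.5.
Strong duality: c^T x* = b^T y*. Confirmed.

45.5


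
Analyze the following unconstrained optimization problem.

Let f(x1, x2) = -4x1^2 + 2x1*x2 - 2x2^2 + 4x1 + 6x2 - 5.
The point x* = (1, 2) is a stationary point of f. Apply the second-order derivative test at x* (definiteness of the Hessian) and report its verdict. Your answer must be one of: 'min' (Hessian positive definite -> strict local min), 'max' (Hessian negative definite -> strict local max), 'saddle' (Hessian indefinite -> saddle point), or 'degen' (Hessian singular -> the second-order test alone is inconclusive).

Compute the Hessian H = grad^2 f:
  H = [[-8, 2], [2, -4]]
Verify stationarity: grad f(x*) = H x* + g = (0, 0).
Eigenvalues of H: -8.8284, -3.1716.
Both eigenvalues < 0, so H is negative definite -> x* is a strict local max.

max


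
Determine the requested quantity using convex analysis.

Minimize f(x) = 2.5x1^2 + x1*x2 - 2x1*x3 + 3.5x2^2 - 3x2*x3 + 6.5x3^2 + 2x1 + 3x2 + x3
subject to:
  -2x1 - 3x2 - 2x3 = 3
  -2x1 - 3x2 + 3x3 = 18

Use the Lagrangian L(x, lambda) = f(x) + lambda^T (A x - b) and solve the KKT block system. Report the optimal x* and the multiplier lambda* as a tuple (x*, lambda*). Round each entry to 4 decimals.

Form the Lagrangian:
  L(x, lambda) = (1/2) x^T Q x + c^T x + lambda^T (A x - b)
Stationarity (grad_x L = 0): Q x + c + A^T lambda = 0.
Primal feasibility: A x = b.

This gives the KKT block system:
  [ Q   A^T ] [ x     ]   [-c ]
  [ A    0  ] [ lambda ] = [ b ]

Solving the linear system:
  x*      = (-1.623, -1.918, 3)
  lambda* = (5.5902, -12.6066)
  f(x*)   = 102.0738

x* = (-1.623, -1.918, 3), lambda* = (5.5902, -12.6066)


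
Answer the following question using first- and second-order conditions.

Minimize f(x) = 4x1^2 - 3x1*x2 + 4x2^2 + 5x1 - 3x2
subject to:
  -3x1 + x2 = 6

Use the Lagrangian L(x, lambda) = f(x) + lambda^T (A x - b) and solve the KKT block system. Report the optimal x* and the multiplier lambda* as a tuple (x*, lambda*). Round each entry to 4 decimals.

Form the Lagrangian:
  L(x, lambda) = (1/2) x^T Q x + c^T x + lambda^T (A x - b)
Stationarity (grad_x L = 0): Q x + c + A^T lambda = 0.
Primal feasibility: A x = b.

This gives the KKT block system:
  [ Q   A^T ] [ x     ]   [-c ]
  [ A    0  ] [ lambda ] = [ b ]

Solving the linear system:
  x*      = (-1.9677, 0.0968)
  lambda* = (-3.6774)
  f(x*)   = 5.9677

x* = (-1.9677, 0.0968), lambda* = (-3.6774)


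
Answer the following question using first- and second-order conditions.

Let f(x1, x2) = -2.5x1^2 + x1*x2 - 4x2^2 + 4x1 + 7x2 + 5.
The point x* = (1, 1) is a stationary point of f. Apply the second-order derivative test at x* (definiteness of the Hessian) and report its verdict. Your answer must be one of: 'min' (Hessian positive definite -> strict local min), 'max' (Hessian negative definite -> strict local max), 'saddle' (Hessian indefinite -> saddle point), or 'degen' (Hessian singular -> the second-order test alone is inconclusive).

Compute the Hessian H = grad^2 f:
  H = [[-5, 1], [1, -8]]
Verify stationarity: grad f(x*) = H x* + g = (0, 0).
Eigenvalues of H: -8.3028, -4.6972.
Both eigenvalues < 0, so H is negative definite -> x* is a strict local max.

max


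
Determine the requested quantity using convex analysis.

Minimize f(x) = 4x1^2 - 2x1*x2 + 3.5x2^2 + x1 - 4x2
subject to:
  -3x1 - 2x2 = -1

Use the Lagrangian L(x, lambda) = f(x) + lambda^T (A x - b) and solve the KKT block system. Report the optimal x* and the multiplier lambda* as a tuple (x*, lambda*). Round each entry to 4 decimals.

Form the Lagrangian:
  L(x, lambda) = (1/2) x^T Q x + c^T x + lambda^T (A x - b)
Stationarity (grad_x L = 0): Q x + c + A^T lambda = 0.
Primal feasibility: A x = b.

This gives the KKT block system:
  [ Q   A^T ] [ x     ]   [-c ]
  [ A    0  ] [ lambda ] = [ b ]

Solving the linear system:
  x*      = (-0.0252, 0.5378)
  lambda* = (-0.0924)
  f(x*)   = -1.1345

x* = (-0.0252, 0.5378), lambda* = (-0.0924)


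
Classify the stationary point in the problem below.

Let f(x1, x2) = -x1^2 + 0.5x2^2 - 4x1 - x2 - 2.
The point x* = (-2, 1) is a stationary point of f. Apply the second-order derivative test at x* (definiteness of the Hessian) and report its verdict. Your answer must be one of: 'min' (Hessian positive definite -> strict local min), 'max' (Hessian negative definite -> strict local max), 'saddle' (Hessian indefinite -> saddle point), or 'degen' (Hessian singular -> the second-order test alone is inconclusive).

Compute the Hessian H = grad^2 f:
  H = [[-2, 0], [0, 1]]
Verify stationarity: grad f(x*) = H x* + g = (0, 0).
Eigenvalues of H: -2, 1.
Eigenvalues have mixed signs, so H is indefinite -> x* is a saddle point.

saddle


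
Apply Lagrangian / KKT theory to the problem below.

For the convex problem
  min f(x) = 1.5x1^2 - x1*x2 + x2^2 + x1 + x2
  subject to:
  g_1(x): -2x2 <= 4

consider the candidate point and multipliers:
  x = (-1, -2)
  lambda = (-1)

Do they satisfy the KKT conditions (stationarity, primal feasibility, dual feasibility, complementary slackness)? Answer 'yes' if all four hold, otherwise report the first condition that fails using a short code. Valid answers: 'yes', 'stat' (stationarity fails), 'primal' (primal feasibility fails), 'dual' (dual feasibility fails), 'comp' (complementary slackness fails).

Gradient of f: grad f(x) = Q x + c = (0, -2)
Constraint values g_i(x) = a_i^T x - b_i:
  g_1((-1, -2)) = 0
Stationarity residual: grad f(x) + sum_i lambda_i a_i = (0, 0)
  -> stationarity OK
Primal feasibility (all g_i <= 0): OK
Dual feasibility (all lambda_i >= 0): FAILS
Complementary slackness (lambda_i * g_i(x) = 0 for all i): OK

Verdict: the first failing condition is dual_feasibility -> dual.

dual


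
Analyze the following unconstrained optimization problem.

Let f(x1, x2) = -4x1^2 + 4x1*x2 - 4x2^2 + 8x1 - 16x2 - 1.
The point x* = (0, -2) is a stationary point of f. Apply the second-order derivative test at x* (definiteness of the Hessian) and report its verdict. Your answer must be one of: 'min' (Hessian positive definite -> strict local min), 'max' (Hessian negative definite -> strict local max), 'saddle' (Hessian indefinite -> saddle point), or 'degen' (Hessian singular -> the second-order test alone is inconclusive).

Compute the Hessian H = grad^2 f:
  H = [[-8, 4], [4, -8]]
Verify stationarity: grad f(x*) = H x* + g = (0, 0).
Eigenvalues of H: -12, -4.
Both eigenvalues < 0, so H is negative definite -> x* is a strict local max.

max


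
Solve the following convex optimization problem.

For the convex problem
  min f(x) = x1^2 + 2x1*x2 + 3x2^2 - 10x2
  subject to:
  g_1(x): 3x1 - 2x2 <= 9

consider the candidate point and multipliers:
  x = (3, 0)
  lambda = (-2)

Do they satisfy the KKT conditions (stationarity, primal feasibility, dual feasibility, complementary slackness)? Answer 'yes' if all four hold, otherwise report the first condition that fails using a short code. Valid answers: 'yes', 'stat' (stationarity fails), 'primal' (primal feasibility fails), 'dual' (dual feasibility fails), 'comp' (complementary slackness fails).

Gradient of f: grad f(x) = Q x + c = (6, -4)
Constraint values g_i(x) = a_i^T x - b_i:
  g_1((3, 0)) = 0
Stationarity residual: grad f(x) + sum_i lambda_i a_i = (0, 0)
  -> stationarity OK
Primal feasibility (all g_i <= 0): OK
Dual feasibility (all lambda_i >= 0): FAILS
Complementary slackness (lambda_i * g_i(x) = 0 for all i): OK

Verdict: the first failing condition is dual_feasibility -> dual.

dual


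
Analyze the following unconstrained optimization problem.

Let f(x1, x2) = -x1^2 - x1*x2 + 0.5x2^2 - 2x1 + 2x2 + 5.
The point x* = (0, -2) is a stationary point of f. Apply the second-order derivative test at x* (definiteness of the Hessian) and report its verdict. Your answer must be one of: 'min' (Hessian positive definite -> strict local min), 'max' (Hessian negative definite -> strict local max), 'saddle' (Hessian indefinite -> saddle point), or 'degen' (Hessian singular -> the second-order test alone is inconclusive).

Compute the Hessian H = grad^2 f:
  H = [[-2, -1], [-1, 1]]
Verify stationarity: grad f(x*) = H x* + g = (0, 0).
Eigenvalues of H: -2.3028, 1.3028.
Eigenvalues have mixed signs, so H is indefinite -> x* is a saddle point.

saddle


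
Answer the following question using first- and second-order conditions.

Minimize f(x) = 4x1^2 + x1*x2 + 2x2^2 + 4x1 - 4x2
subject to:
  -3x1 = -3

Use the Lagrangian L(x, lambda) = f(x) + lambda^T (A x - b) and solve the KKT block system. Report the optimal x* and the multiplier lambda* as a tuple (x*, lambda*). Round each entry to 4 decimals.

Form the Lagrangian:
  L(x, lambda) = (1/2) x^T Q x + c^T x + lambda^T (A x - b)
Stationarity (grad_x L = 0): Q x + c + A^T lambda = 0.
Primal feasibility: A x = b.

This gives the KKT block system:
  [ Q   A^T ] [ x     ]   [-c ]
  [ A    0  ] [ lambda ] = [ b ]

Solving the linear system:
  x*      = (1, 0.75)
  lambda* = (4.25)
  f(x*)   = 6.875

x* = (1, 0.75), lambda* = (4.25)


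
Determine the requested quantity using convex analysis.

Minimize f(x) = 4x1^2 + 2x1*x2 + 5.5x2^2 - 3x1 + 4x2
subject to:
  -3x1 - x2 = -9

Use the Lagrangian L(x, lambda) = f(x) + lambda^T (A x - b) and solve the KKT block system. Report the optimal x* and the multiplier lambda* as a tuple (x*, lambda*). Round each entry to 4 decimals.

Form the Lagrangian:
  L(x, lambda) = (1/2) x^T Q x + c^T x + lambda^T (A x - b)
Stationarity (grad_x L = 0): Q x + c + A^T lambda = 0.
Primal feasibility: A x = b.

This gives the KKT block system:
  [ Q   A^T ] [ x     ]   [-c ]
  [ A    0  ] [ lambda ] = [ b ]

Solving the linear system:
  x*      = (3.0947, -0.2842)
  lambda* = (7.0632)
  f(x*)   = 26.5737

x* = (3.0947, -0.2842), lambda* = (7.0632)


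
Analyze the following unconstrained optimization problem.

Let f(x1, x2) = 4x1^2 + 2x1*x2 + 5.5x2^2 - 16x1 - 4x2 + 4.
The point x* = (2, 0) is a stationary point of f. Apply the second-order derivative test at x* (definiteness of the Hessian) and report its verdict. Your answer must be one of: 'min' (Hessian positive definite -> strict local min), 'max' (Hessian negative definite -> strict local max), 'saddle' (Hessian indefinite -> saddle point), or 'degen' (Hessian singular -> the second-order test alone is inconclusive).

Compute the Hessian H = grad^2 f:
  H = [[8, 2], [2, 11]]
Verify stationarity: grad f(x*) = H x* + g = (0, 0).
Eigenvalues of H: 7, 12.
Both eigenvalues > 0, so H is positive definite -> x* is a strict local min.

min


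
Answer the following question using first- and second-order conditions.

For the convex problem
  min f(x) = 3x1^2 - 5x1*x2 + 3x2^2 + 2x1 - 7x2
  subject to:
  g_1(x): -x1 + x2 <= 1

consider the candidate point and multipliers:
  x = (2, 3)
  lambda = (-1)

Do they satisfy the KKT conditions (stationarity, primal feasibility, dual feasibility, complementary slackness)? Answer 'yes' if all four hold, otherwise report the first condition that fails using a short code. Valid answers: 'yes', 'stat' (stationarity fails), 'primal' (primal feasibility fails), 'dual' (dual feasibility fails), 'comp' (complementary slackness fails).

Gradient of f: grad f(x) = Q x + c = (-1, 1)
Constraint values g_i(x) = a_i^T x - b_i:
  g_1((2, 3)) = 0
Stationarity residual: grad f(x) + sum_i lambda_i a_i = (0, 0)
  -> stationarity OK
Primal feasibility (all g_i <= 0): OK
Dual feasibility (all lambda_i >= 0): FAILS
Complementary slackness (lambda_i * g_i(x) = 0 for all i): OK

Verdict: the first failing condition is dual_feasibility -> dual.

dual


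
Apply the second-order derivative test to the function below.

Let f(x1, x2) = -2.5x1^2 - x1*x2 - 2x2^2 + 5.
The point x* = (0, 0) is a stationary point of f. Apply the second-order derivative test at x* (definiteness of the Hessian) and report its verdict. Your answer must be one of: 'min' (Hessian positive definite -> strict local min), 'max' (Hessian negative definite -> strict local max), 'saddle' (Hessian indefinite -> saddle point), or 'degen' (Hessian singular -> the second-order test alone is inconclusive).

Compute the Hessian H = grad^2 f:
  H = [[-5, -1], [-1, -4]]
Verify stationarity: grad f(x*) = H x* + g = (0, 0).
Eigenvalues of H: -5.618, -3.382.
Both eigenvalues < 0, so H is negative definite -> x* is a strict local max.

max


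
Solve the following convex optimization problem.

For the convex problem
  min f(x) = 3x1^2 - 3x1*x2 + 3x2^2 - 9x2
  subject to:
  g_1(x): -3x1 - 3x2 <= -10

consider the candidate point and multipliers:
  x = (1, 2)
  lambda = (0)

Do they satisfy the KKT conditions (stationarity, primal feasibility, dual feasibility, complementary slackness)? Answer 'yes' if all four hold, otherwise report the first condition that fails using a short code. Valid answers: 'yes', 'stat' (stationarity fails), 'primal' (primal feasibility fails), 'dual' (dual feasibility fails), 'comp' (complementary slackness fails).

Gradient of f: grad f(x) = Q x + c = (0, 0)
Constraint values g_i(x) = a_i^T x - b_i:
  g_1((1, 2)) = 1
Stationarity residual: grad f(x) + sum_i lambda_i a_i = (0, 0)
  -> stationarity OK
Primal feasibility (all g_i <= 0): FAILS
Dual feasibility (all lambda_i >= 0): OK
Complementary slackness (lambda_i * g_i(x) = 0 for all i): OK

Verdict: the first failing condition is primal_feasibility -> primal.

primal


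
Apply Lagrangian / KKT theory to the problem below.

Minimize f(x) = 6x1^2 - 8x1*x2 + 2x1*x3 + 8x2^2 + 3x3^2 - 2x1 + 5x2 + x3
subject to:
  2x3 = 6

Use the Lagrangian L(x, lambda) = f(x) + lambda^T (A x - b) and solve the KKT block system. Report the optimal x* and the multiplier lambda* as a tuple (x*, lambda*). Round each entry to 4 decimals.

Form the Lagrangian:
  L(x, lambda) = (1/2) x^T Q x + c^T x + lambda^T (A x - b)
Stationarity (grad_x L = 0): Q x + c + A^T lambda = 0.
Primal feasibility: A x = b.

This gives the KKT block system:
  [ Q   A^T ] [ x     ]   [-c ]
  [ A    0  ] [ lambda ] = [ b ]

Solving the linear system:
  x*      = (-0.8125, -0.7188, 3)
  lambda* = (-8.6875)
  f(x*)   = 26.5781

x* = (-0.8125, -0.7188, 3), lambda* = (-8.6875)


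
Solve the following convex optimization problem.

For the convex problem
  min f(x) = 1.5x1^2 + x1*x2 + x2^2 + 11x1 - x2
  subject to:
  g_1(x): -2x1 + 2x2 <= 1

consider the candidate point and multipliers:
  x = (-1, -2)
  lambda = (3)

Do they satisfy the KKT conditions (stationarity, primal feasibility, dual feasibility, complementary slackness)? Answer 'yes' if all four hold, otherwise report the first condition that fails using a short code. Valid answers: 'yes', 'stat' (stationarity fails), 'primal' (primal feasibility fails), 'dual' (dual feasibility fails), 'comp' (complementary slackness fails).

Gradient of f: grad f(x) = Q x + c = (6, -6)
Constraint values g_i(x) = a_i^T x - b_i:
  g_1((-1, -2)) = -3
Stationarity residual: grad f(x) + sum_i lambda_i a_i = (0, 0)
  -> stationarity OK
Primal feasibility (all g_i <= 0): OK
Dual feasibility (all lambda_i >= 0): OK
Complementary slackness (lambda_i * g_i(x) = 0 for all i): FAILS

Verdict: the first failing condition is complementary_slackness -> comp.

comp


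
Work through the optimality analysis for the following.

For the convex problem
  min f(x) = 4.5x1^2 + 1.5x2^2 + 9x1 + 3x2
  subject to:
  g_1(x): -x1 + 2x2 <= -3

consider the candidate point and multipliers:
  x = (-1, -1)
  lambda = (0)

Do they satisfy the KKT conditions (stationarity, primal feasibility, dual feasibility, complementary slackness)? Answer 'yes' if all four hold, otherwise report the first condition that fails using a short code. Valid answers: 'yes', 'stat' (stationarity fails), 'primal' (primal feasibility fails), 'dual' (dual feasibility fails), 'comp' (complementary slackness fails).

Gradient of f: grad f(x) = Q x + c = (0, 0)
Constraint values g_i(x) = a_i^T x - b_i:
  g_1((-1, -1)) = 2
Stationarity residual: grad f(x) + sum_i lambda_i a_i = (0, 0)
  -> stationarity OK
Primal feasibility (all g_i <= 0): FAILS
Dual feasibility (all lambda_i >= 0): OK
Complementary slackness (lambda_i * g_i(x) = 0 for all i): OK

Verdict: the first failing condition is primal_feasibility -> primal.

primal


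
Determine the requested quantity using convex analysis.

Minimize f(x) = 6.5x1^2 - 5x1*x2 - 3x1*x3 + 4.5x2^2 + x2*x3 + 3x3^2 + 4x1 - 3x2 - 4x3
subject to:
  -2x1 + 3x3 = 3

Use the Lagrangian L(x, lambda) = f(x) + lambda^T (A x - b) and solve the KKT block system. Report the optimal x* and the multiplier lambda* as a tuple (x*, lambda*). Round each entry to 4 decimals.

Form the Lagrangian:
  L(x, lambda) = (1/2) x^T Q x + c^T x + lambda^T (A x - b)
Stationarity (grad_x L = 0): Q x + c + A^T lambda = 0.
Primal feasibility: A x = b.

This gives the KKT block system:
  [ Q   A^T ] [ x     ]   [-c ]
  [ A    0  ] [ lambda ] = [ b ]

Solving the linear system:
  x*      = (-0.143, 0.1534, 0.9046)
  lambda* = (-0.6701)
  f(x*)   = -1.3202

x* = (-0.143, 0.1534, 0.9046), lambda* = (-0.6701)


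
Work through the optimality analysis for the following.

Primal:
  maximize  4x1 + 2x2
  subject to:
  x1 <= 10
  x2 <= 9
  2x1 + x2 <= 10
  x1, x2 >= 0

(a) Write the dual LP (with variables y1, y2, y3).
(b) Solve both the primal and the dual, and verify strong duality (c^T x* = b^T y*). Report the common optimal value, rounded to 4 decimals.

The standard primal-dual pair for 'max c^T x s.t. A x <= b, x >= 0' is:
  Dual:  min b^T y  s.t.  A^T y >= c,  y >= 0.

So the dual LP is:
  minimize  10y1 + 9y2 + 10y3
  subject to:
    y1 + 2y3 >= 4
    y2 + y3 >= 2
    y1, y2, y3 >= 0

Solving the primal: x* = (5, 0).
  primal value c^T x* = 20.
Solving the dual: y* = (0, 0, 2).
  dual value b^T y* = 20.
Strong duality: c^T x* = b^T y*. Confirmed.

20


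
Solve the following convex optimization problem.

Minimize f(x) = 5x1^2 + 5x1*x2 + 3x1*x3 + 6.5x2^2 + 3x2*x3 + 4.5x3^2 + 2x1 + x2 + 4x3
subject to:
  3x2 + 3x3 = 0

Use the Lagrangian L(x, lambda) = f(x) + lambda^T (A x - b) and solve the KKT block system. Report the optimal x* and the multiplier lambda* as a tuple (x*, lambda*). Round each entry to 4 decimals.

Form the Lagrangian:
  L(x, lambda) = (1/2) x^T Q x + c^T x + lambda^T (A x - b)
Stationarity (grad_x L = 0): Q x + c + A^T lambda = 0.
Primal feasibility: A x = b.

This gives the KKT block system:
  [ Q   A^T ] [ x     ]   [-c ]
  [ A    0  ] [ lambda ] = [ b ]

Solving the linear system:
  x*      = (-0.2436, 0.2179, -0.2179)
  lambda* = (-0.6538)
  f(x*)   = -0.5705

x* = (-0.2436, 0.2179, -0.2179), lambda* = (-0.6538)


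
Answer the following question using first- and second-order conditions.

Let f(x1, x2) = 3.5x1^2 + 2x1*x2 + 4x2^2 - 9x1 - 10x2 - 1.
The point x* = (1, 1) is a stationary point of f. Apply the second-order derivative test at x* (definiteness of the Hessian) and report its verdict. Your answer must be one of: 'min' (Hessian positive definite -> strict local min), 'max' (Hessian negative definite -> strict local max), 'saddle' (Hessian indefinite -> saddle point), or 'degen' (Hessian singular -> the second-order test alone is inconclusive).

Compute the Hessian H = grad^2 f:
  H = [[7, 2], [2, 8]]
Verify stationarity: grad f(x*) = H x* + g = (0, 0).
Eigenvalues of H: 5.4384, 9.5616.
Both eigenvalues > 0, so H is positive definite -> x* is a strict local min.

min


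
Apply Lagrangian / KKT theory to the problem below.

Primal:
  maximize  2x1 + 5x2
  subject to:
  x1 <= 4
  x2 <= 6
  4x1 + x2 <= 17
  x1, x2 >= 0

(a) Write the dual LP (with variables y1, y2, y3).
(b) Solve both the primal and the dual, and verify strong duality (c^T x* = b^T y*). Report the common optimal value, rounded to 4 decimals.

The standard primal-dual pair for 'max c^T x s.t. A x <= b, x >= 0' is:
  Dual:  min b^T y  s.t.  A^T y >= c,  y >= 0.

So the dual LP is:
  minimize  4y1 + 6y2 + 17y3
  subject to:
    y1 + 4y3 >= 2
    y2 + y3 >= 5
    y1, y2, y3 >= 0

Solving the primal: x* = (2.75, 6).
  primal value c^T x* = 35.5.
Solving the dual: y* = (0, 4.5, 0.5).
  dual value b^T y* = 35.5.
Strong duality: c^T x* = b^T y*. Confirmed.

35.5


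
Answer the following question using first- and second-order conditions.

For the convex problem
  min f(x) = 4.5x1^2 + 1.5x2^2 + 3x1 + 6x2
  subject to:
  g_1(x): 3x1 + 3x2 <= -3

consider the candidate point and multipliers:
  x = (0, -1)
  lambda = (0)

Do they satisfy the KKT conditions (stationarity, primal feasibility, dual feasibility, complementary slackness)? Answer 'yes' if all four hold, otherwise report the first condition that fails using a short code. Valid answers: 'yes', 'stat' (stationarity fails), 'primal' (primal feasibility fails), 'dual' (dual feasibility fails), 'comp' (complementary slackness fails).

Gradient of f: grad f(x) = Q x + c = (3, 3)
Constraint values g_i(x) = a_i^T x - b_i:
  g_1((0, -1)) = 0
Stationarity residual: grad f(x) + sum_i lambda_i a_i = (3, 3)
  -> stationarity FAILS
Primal feasibility (all g_i <= 0): OK
Dual feasibility (all lambda_i >= 0): OK
Complementary slackness (lambda_i * g_i(x) = 0 for all i): OK

Verdict: the first failing condition is stationarity -> stat.

stat


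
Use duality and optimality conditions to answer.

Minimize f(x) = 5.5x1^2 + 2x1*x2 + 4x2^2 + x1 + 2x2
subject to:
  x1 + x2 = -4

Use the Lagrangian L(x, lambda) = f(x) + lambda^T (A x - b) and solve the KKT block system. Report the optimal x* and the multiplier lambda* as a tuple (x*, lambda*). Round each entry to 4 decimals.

Form the Lagrangian:
  L(x, lambda) = (1/2) x^T Q x + c^T x + lambda^T (A x - b)
Stationarity (grad_x L = 0): Q x + c + A^T lambda = 0.
Primal feasibility: A x = b.

This gives the KKT block system:
  [ Q   A^T ] [ x     ]   [-c ]
  [ A    0  ] [ lambda ] = [ b ]

Solving the linear system:
  x*      = (-1.5333, -2.4667)
  lambda* = (20.8)
  f(x*)   = 38.3667

x* = (-1.5333, -2.4667), lambda* = (20.8)


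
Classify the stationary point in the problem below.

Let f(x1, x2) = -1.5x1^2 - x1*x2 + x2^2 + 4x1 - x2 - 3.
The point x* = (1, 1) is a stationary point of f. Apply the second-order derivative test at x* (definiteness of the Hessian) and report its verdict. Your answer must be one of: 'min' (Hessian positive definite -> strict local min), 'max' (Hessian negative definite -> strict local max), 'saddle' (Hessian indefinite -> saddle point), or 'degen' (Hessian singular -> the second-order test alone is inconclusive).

Compute the Hessian H = grad^2 f:
  H = [[-3, -1], [-1, 2]]
Verify stationarity: grad f(x*) = H x* + g = (0, 0).
Eigenvalues of H: -3.1926, 2.1926.
Eigenvalues have mixed signs, so H is indefinite -> x* is a saddle point.

saddle


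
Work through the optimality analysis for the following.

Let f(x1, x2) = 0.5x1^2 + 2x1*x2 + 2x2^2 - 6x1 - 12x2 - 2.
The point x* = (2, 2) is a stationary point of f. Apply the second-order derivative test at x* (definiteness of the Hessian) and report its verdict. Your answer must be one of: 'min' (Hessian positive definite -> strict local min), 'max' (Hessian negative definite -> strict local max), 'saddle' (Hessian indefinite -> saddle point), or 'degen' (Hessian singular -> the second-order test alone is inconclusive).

Compute the Hessian H = grad^2 f:
  H = [[1, 2], [2, 4]]
Verify stationarity: grad f(x*) = H x* + g = (0, 0).
Eigenvalues of H: 0, 5.
H has a zero eigenvalue (singular; positive semidefinite but not definite), so H is neither positive definite, negative definite, nor indefinite. The second-order test alone is inconclusive -> degen.
(Indeed, f is constant along the null direction of H through x*, so x* is not a strict local extremum.)

degen


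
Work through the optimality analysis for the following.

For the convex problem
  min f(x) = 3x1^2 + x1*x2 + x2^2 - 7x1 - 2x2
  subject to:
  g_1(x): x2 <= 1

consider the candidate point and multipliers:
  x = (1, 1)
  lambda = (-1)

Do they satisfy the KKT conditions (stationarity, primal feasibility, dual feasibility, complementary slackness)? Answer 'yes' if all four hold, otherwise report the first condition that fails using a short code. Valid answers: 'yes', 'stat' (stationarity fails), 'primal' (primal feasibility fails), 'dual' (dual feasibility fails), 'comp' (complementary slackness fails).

Gradient of f: grad f(x) = Q x + c = (0, 1)
Constraint values g_i(x) = a_i^T x - b_i:
  g_1((1, 1)) = 0
Stationarity residual: grad f(x) + sum_i lambda_i a_i = (0, 0)
  -> stationarity OK
Primal feasibility (all g_i <= 0): OK
Dual feasibility (all lambda_i >= 0): FAILS
Complementary slackness (lambda_i * g_i(x) = 0 for all i): OK

Verdict: the first failing condition is dual_feasibility -> dual.

dual
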